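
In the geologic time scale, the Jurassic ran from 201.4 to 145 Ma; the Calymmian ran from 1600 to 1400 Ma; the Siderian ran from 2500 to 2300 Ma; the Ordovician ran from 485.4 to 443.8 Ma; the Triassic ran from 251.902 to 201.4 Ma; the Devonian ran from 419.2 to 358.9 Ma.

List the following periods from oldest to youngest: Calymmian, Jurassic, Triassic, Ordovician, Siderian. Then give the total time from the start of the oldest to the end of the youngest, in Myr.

Start ages (Ma): Siderian 2500, Calymmian 1600, Ordovician 485.4, Triassic 251.902, Jurassic 201.4.
Ordered oldest to youngest: Siderian, Calymmian, Ordovician, Triassic, Jurassic.
Span = 2500 − 145 = 2355 Myr.

Siderian, Calymmian, Ordovician, Triassic, Jurassic; total span 2355 Myr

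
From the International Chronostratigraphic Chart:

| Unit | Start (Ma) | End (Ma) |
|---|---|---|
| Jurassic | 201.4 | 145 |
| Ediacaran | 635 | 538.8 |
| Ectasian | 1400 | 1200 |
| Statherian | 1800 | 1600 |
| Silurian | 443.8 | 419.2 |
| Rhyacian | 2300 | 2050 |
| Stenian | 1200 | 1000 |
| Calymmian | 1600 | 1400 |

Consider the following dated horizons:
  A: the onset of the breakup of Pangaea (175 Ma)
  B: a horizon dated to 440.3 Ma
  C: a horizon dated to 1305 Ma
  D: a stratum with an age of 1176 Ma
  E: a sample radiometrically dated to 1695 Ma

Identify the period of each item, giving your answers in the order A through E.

A: 175 Ma lies in 201.4–145 Ma, so Jurassic.
B: 440.3 Ma lies in 443.8–419.2 Ma, so Silurian.
C: 1305 Ma lies in 1400–1200 Ma, so Ectasian.
D: 1176 Ma lies in 1200–1000 Ma, so Stenian.
E: 1695 Ma lies in 1800–1600 Ma, so Statherian.

A — Jurassic; B — Silurian; C — Ectasian; D — Stenian; E — Statherian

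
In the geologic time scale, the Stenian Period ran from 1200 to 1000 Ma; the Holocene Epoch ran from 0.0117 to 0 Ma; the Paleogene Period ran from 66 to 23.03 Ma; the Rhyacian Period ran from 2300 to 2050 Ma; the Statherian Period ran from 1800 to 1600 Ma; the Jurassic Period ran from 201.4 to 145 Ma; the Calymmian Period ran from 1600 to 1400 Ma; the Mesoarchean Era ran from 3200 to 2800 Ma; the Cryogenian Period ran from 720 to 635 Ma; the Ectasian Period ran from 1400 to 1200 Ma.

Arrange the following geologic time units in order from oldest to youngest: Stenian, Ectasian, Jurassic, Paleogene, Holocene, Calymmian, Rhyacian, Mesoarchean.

Mesoarchean, then Rhyacian, then Calymmian, then Ectasian, then Stenian, then Jurassic, then Paleogene, then Holocene

Read off each span (Ma): Stenian 1200–1000; Ectasian 1400–1200; Jurassic 201.4–145; Paleogene 66–23.03; Holocene 0.0117–0; Calymmian 1600–1400; Rhyacian 2300–2050; Mesoarchean 3200–2800.
Larger Ma is older, so oldest→youngest is Mesoarchean, Rhyacian, Calymmian, Ectasian, Stenian, Jurassic, Paleogene, Holocene.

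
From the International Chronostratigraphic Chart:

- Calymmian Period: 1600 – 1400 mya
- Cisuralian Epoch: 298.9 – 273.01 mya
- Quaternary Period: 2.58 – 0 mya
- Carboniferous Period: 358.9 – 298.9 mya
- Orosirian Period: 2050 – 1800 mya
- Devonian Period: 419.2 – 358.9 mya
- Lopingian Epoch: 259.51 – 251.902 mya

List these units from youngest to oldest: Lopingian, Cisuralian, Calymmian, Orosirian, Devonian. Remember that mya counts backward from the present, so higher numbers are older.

Lopingian, then Cisuralian, then Devonian, then Calymmian, then Orosirian

Sorting by start age (ascending Ma, since larger Ma = older): Lopingian start 259.51, Cisuralian start 298.9, Devonian start 419.2, Calymmian start 1600, Orosirian start 2050.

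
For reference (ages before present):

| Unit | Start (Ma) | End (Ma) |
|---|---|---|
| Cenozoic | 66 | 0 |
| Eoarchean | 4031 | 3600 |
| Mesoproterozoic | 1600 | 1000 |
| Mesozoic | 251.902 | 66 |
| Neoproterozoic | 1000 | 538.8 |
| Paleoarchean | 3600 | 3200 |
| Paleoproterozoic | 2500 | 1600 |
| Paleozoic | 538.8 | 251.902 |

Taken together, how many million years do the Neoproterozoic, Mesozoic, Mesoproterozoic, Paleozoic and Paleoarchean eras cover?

1934 million years

Each duration: Neoproterozoic = 461.2; Mesozoic = 185.902; Mesoproterozoic = 600; Paleozoic = 286.898; Paleoarchean = 400.
Sum: 461.2 + 185.902 + 600 + 286.898 + 400 = 1934 Myr.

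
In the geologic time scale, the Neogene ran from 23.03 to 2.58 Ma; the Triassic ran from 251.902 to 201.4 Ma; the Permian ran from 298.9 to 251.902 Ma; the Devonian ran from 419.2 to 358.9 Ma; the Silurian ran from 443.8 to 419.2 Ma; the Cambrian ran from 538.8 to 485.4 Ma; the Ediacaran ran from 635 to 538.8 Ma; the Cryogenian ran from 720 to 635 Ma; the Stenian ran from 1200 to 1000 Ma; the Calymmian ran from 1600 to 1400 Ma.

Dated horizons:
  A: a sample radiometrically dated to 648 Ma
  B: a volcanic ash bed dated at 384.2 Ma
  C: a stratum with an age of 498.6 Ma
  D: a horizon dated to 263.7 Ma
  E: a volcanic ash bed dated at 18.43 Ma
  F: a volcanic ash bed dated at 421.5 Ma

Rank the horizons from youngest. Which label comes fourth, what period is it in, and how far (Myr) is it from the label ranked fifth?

F, in the Silurian; 77.1 million years to C

Sorted youngest-first by Ma: E (18.43), D (263.7), B (384.2), F (421.5), C (498.6), A (648).
The fourth youngest is F at 421.5 Ma, which lies in 443.8–419.2 Ma: the Silurian.
The fifth youngest is C at 498.6 Ma; separation = |421.5 − 498.6| = 77.1 Myr.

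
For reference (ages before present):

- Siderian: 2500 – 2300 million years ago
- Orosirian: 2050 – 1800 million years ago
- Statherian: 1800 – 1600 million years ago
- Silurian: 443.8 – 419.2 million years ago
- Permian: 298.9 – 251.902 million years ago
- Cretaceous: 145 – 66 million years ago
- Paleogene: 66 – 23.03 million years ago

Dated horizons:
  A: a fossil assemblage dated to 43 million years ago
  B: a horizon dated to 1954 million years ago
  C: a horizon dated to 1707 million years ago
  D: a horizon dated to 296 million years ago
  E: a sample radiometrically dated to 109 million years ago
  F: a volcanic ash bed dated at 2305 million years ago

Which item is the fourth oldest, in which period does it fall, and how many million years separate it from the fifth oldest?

Larger Ma means older, so oldest first: F 2305 > B 1954 > C 1707 > D 296 > E 109 > A 43.
Counting 4 along gives D (296 Ma); the excerpt puts that inside the Permian, 298.9–251.902 Ma.
Next in line is E (109 Ma), and 296 − 109 = 187 Myr.

D, in the Permian; 187 million years to E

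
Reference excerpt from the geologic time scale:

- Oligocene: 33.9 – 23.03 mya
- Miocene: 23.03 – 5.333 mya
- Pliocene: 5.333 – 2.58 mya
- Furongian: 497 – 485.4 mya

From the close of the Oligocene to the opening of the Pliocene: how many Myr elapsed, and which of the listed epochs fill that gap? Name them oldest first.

17.697 million years; Miocene

The Oligocene closes at 23.03 Ma and the Pliocene opens at 5.333 Ma, so the interval is 23.03 − 5.333 = 17.697 Myr.
An epoch fits inside if it starts at or after 23.03 Ma and ends at or before 5.333 Ma; oldest first that gives Miocene.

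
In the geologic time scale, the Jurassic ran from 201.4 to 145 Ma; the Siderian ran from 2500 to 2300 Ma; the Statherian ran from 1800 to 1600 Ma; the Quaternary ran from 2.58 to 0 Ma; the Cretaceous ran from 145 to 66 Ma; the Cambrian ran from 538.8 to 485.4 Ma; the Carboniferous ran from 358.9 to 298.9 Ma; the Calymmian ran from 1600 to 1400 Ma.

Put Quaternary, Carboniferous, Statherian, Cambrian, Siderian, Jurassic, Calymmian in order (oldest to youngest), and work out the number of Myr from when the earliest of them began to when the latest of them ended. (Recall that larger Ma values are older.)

Siderian, Statherian, Calymmian, Cambrian, Carboniferous, Jurassic, Quaternary; total span 2500 Myr

From the excerpt: Quaternary 2.58–0; Carboniferous 358.9–298.9; Statherian 1800–1600; Cambrian 538.8–485.4; Siderian 2500–2300; Jurassic 201.4–145; Calymmian 1600–1400 (Ma).
Larger Ma is earlier, so the oldest is Siderian and the youngest is Quaternary; oldest to youngest: Siderian, Statherian, Calymmian, Cambrian, Carboniferous, Jurassic, Quaternary.
Oldest start 2500 minus youngest end 0 gives 2500 Myr overall.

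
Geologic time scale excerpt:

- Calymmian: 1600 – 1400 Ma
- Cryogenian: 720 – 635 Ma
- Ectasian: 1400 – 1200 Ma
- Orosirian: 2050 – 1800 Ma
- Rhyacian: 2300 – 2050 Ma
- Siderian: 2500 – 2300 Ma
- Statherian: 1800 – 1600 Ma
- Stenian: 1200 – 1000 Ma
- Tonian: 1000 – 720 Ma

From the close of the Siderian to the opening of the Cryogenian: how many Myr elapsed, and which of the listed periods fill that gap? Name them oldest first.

The Siderian closes at 2300 Ma and the Cryogenian opens at 720 Ma, so the interval is 2300 − 720 = 1580 Myr.
A period fits inside if it starts at or after 2300 Ma and ends at or before 720 Ma; oldest first that gives Rhyacian, Orosirian, Statherian, Calymmian, Ectasian, Stenian, Tonian.

1580 million years; Rhyacian, Orosirian, Statherian, Calymmian, Ectasian, Stenian, Tonian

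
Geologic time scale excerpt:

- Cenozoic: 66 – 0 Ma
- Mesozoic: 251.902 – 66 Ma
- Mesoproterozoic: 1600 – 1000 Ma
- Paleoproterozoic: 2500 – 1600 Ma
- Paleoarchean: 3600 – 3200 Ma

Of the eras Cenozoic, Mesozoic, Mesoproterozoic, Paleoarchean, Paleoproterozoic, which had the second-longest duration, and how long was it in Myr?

Mesoproterozoic, 600 million years

Durations: Cenozoic 66; Mesozoic 185.902; Mesoproterozoic 600; Paleoarchean 400; Paleoproterozoic 900 Myr.
Sorted longest-first: Paleoproterozoic (900), Mesoproterozoic (600), Paleoarchean (400), Mesozoic (185.902), Cenozoic (66).
The second longest is Mesoproterozoic at 600 Myr.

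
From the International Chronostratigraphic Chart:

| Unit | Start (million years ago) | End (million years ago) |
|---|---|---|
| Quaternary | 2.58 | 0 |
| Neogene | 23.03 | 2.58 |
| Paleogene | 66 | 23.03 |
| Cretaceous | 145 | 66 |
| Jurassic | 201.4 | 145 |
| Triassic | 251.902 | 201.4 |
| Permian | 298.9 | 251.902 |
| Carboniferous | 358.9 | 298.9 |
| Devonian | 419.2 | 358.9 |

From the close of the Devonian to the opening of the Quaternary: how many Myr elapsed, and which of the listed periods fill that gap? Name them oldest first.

356.32 million years; Carboniferous, Permian, Triassic, Jurassic, Cretaceous, Paleogene, Neogene

The Devonian closes at 358.9 Ma and the Quaternary opens at 2.58 Ma, so the interval is 358.9 − 2.58 = 356.32 Myr.
A period fits inside if it starts at or after 358.9 Ma and ends at or before 2.58 Ma; oldest first that gives Carboniferous, Permian, Triassic, Jurassic, Cretaceous, Paleogene, Neogene.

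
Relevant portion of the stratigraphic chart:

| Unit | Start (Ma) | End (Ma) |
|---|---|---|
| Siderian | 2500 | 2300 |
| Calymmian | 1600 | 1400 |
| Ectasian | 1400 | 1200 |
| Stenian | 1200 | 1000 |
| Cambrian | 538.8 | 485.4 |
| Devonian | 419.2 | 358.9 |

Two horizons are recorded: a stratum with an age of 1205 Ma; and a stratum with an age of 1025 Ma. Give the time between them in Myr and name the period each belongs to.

Elapsed time: 1205 − 1025 = 180 Myr.
1205 Ma lies within 1400–1200 Ma: Ectasian.
1025 Ma lies within 1200–1000 Ma: Stenian.

180 million years apart; the first in the Ectasian, the second in the Stenian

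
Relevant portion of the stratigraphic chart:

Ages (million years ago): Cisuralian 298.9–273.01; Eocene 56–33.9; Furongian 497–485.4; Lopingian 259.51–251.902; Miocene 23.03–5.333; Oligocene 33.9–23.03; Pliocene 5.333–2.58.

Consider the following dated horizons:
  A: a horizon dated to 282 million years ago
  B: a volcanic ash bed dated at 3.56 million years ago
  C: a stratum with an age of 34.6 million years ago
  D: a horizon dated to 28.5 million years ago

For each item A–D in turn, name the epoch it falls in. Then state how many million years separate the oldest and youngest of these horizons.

A — Cisuralian; B — Pliocene; C — Eocene; D — Oligocene; span 278.44 million years

Match each age against the start–end ranges in the excerpt: A = 282 Ma → Cisuralian (298.9–273.01); B = 3.56 Ma → Pliocene (5.333–2.58); C = 34.6 Ma → Eocene (56–33.9); D = 28.5 Ma → Oligocene (33.9–23.03).
The largest age is 282 Ma and the smallest is 3.56 Ma; their difference is 278.44 Myr.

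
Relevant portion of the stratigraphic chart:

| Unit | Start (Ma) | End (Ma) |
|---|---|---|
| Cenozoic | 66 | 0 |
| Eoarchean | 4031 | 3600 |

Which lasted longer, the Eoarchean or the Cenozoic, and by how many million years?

Eoarchean, by 365 million years

Eoarchean: 4031 − 3600 = 431 Myr.
Cenozoic: 66 − 0 = 66 Myr.
Difference: 431 − 66 = 365 Myr, so the Eoarchean was longer.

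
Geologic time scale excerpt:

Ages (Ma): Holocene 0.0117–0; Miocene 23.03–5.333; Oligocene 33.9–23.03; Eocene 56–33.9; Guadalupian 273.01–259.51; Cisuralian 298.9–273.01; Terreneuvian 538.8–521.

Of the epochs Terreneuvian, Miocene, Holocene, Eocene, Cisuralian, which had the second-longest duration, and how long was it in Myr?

Start − end for each: Terreneuvian 538.8 − 521 = 17.8; Miocene 23.03 − 5.333 = 17.697; Holocene 0.0117 − 0 = 0.0117; Eocene 56 − 33.9 = 22.1; Cisuralian 298.9 − 273.01 = 25.89.
Ranking these from longest: Cisuralian > Eocene > Terreneuvian > Miocene > Holocene.
Position 2 in that ranking is Eocene, which lasted 22.1 Myr.

Eocene, 22.1 million years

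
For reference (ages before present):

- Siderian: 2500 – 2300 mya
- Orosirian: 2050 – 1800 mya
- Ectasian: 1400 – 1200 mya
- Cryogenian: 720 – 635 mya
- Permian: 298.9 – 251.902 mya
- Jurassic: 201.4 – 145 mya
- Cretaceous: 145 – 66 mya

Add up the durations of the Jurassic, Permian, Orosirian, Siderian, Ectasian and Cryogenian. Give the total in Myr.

838.398 million years

Each duration: Jurassic = 56.4; Permian = 46.998; Orosirian = 250; Siderian = 200; Ectasian = 200; Cryogenian = 85.
Sum: 56.4 + 46.998 + 250 + 200 + 200 + 85 = 838.398 Myr.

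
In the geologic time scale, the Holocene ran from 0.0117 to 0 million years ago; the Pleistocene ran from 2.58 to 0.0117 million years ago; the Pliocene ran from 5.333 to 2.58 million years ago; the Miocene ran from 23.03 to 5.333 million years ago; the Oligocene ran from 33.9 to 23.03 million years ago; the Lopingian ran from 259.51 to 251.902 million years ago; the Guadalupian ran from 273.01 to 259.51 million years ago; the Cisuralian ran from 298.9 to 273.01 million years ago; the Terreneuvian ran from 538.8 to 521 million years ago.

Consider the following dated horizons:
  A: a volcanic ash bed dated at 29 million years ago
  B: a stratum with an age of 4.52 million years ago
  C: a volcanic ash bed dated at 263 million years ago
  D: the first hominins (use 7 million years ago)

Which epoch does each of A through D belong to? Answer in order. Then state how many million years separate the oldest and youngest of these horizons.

Match each age against the start–end ranges in the excerpt: A = 29 Ma → Oligocene (33.9–23.03); B = 4.52 Ma → Pliocene (5.333–2.58); C = 263 Ma → Guadalupian (273.01–259.51); D = 7 Ma → Miocene (23.03–5.333).
The largest age is 263 Ma and the smallest is 4.52 Ma; their difference is 258.48 Myr.

A — Oligocene; B — Pliocene; C — Guadalupian; D — Miocene; span 258.48 million years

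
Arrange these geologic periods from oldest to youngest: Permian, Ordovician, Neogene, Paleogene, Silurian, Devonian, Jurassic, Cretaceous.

Era membership (oldest first within each) — Paleozoic: Ordovician, Silurian, Devonian, Permian; Mesozoic: Jurassic, Cretaceous; Cenozoic: Paleogene, Neogene. Paleozoic precedes Mesozoic, which precedes Cenozoic. Concatenating the groups in that era order gives oldest to youngest directly.

Ordovician → Silurian → Devonian → Permian → Jurassic → Cretaceous → Paleogene → Neogene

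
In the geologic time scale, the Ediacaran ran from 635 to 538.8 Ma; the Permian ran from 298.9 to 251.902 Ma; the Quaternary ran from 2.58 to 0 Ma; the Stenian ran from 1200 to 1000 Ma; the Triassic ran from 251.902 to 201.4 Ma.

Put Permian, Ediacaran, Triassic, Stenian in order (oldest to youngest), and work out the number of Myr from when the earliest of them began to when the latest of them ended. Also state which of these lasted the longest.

Stenian → Ediacaran → Permian → Triassic; total span 998.6 Myr; longest is Stenian

From the excerpt: Permian 298.9–251.902; Ediacaran 635–538.8; Triassic 251.902–201.4; Stenian 1200–1000 (Ma).
Larger Ma is earlier, so the oldest is Stenian and the youngest is Triassic; oldest to youngest: Stenian, Ediacaran, Permian, Triassic.
Oldest start 1200 minus youngest end 201.4 gives 998.6 Myr overall.
Individual lengths (start − end): Triassic 50.502; Ediacaran 96.2; Permian 46.998; Stenian 200. The largest is Stenian at 200 Myr.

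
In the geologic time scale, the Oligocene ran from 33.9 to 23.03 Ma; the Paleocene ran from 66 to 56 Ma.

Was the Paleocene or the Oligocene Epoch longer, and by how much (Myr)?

Paleocene: 66 − 56 = 10 Myr.
Oligocene: 33.9 − 23.03 = 10.87 Myr.
Difference: 10.87 − 10 = 0.87 Myr, so the Oligocene was longer.

Oligocene, by 0.87 million years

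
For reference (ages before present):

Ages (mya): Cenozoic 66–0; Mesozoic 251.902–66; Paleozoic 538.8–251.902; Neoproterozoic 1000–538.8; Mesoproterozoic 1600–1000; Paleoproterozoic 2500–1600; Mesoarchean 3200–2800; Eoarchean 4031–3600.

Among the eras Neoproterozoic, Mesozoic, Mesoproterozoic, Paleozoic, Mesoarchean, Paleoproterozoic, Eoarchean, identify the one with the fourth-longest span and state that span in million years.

Eoarchean, 431 million years

Start − end for each: Neoproterozoic 1000 − 538.8 = 461.2; Mesozoic 251.902 − 66 = 185.902; Mesoproterozoic 1600 − 1000 = 600; Paleozoic 538.8 − 251.902 = 286.898; Mesoarchean 3200 − 2800 = 400; Paleoproterozoic 2500 − 1600 = 900; Eoarchean 4031 − 3600 = 431.
Ranking these from longest: Paleoproterozoic > Mesoproterozoic > Neoproterozoic > Eoarchean > Mesoarchean > Paleozoic > Mesozoic.
Position 4 in that ranking is Eoarchean, which lasted 431 Myr.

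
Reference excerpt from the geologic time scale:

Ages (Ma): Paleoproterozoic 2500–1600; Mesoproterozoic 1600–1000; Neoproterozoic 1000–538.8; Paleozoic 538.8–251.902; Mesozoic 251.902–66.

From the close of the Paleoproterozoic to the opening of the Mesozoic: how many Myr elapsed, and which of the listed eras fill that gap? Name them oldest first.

1348.098 million years; Mesoproterozoic, Neoproterozoic, Paleozoic

End of Paleoproterozoic = 1600 Ma; start of Mesozoic = 251.902 Ma.
Gap = 1600 − 251.902 = 1348.098 Myr.
Eras wholly inside 1600–251.902 Ma: Mesoproterozoic (1600–1000), Neoproterozoic (1000–538.8), Paleozoic (538.8–251.902).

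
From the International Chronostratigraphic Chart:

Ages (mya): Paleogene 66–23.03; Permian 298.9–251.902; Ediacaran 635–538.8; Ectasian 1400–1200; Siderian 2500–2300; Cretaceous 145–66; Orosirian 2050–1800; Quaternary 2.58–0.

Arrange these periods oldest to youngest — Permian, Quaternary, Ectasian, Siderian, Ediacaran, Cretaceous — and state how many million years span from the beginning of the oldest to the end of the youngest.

Siderian, Ectasian, Ediacaran, Permian, Cretaceous, Quaternary; total span 2500 Myr

From the excerpt: Permian 298.9–251.902; Quaternary 2.58–0; Ectasian 1400–1200; Siderian 2500–2300; Ediacaran 635–538.8; Cretaceous 145–66 (Ma).
Larger Ma is earlier, so the oldest is Siderian and the youngest is Quaternary; oldest to youngest: Siderian, Ectasian, Ediacaran, Permian, Cretaceous, Quaternary.
Oldest start 2500 minus youngest end 0 gives 2500 Myr overall.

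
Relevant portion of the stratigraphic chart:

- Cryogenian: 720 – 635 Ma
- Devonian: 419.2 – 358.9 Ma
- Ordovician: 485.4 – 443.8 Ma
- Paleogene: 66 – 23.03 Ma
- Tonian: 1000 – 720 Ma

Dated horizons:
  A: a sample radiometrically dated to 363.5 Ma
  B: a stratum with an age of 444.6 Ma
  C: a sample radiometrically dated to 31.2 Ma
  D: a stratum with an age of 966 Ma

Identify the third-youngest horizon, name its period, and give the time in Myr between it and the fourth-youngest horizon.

Sorted youngest-first by Ma: C (31.2), A (363.5), B (444.6), D (966).
The third youngest is B at 444.6 Ma, which lies in 485.4–443.8 Ma: the Ordovician.
The fourth youngest is D at 966 Ma; separation = |444.6 − 966| = 521.4 Myr.

B, in the Ordovician; 521.4 million years to D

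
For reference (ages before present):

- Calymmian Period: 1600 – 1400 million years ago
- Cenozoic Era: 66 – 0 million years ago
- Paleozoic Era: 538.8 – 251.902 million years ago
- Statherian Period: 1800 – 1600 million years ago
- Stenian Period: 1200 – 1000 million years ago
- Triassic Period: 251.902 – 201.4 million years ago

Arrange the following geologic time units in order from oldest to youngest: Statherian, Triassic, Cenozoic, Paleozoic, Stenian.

Statherian, Stenian, Paleozoic, Triassic, Cenozoic

Sorting by start age (descending Ma, since larger Ma = older): Statherian began 1800, Stenian began 1200, Paleozoic began 538.8, Triassic began 251.902, Cenozoic began 66.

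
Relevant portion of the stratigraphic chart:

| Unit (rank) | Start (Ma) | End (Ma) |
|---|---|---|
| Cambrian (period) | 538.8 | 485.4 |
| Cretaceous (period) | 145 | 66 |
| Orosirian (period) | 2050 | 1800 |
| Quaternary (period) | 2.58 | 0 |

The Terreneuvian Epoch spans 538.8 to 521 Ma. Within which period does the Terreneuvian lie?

The Terreneuvian (538.8–521 Ma) lies entirely within 538.8–485.4 Ma, the Cambrian Period.

Cambrian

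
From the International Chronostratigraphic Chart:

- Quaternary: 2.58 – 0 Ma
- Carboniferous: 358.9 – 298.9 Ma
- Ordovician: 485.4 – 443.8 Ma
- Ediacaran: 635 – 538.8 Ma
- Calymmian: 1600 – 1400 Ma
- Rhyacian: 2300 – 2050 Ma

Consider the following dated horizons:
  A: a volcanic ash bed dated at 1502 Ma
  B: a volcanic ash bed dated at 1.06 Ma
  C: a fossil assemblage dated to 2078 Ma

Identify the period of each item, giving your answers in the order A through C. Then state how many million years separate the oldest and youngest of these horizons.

A: 1502 Ma lies in 1600–1400 Ma, so Calymmian.
B: 1.06 Ma lies in 2.58–0 Ma, so Quaternary.
C: 2078 Ma lies in 2300–2050 Ma, so Rhyacian.
Oldest = 2078 Ma, youngest = 1.06 Ma → span 2076.94 Myr.

A — Calymmian; B — Quaternary; C — Rhyacian; span 2076.94 million years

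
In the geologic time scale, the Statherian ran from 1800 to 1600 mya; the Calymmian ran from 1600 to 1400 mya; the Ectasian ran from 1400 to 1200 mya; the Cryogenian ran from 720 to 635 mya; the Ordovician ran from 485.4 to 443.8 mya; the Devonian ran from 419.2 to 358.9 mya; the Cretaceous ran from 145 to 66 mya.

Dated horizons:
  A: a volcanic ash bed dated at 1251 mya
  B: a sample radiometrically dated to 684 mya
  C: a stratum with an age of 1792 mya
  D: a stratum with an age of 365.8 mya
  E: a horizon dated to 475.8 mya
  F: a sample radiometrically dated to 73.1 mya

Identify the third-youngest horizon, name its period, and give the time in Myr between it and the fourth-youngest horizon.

Sorted youngest-first by Ma: F (73.1), D (365.8), E (475.8), B (684), A (1251), C (1792).
The third youngest is E at 475.8 Ma, which lies in 485.4–443.8 Ma: the Ordovician.
The fourth youngest is B at 684 Ma; separation = |475.8 − 684| = 208.2 Myr.

E, in the Ordovician; 208.2 million years to B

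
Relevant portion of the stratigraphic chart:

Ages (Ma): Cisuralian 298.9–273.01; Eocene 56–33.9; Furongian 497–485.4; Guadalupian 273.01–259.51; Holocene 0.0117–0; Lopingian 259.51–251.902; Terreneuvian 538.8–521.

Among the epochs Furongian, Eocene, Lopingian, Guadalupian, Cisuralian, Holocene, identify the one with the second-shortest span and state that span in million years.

Lopingian, 7.608 million years

Start − end for each: Furongian 497 − 485.4 = 11.6; Eocene 56 − 33.9 = 22.1; Lopingian 259.51 − 251.902 = 7.608; Guadalupian 273.01 − 259.51 = 13.5; Cisuralian 298.9 − 273.01 = 25.89; Holocene 0.0117 − 0 = 0.0117.
Ranking these from shortest: Holocene < Lopingian < Furongian < Guadalupian < Eocene < Cisuralian.
Position 2 in that ranking is Lopingian, which lasted 7.608 Myr.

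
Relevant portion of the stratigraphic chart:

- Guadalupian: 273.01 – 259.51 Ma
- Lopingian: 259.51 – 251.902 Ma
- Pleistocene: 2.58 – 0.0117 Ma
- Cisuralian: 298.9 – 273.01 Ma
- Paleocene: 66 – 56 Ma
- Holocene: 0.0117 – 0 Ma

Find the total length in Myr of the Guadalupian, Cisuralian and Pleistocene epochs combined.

Each duration: Guadalupian = 13.5; Cisuralian = 25.89; Pleistocene = 2.5683.
Sum: 13.5 + 25.89 + 2.5683 = 41.9583 Myr.

41.9583 million years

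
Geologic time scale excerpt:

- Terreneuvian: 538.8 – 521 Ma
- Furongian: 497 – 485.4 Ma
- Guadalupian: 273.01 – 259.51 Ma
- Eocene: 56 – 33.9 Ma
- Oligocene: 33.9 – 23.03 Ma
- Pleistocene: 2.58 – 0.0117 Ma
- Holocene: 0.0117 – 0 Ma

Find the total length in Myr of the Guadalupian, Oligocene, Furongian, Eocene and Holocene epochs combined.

Duration is start − end for each: (273.01 − 259.51) + (33.9 − 23.03) + (497 − 485.4) + (56 − 33.9) + (0.0117 − 0).
That is 13.5 + 10.87 + 11.6 + 22.1 + 0.0117, which totals 58.0817 million years.

58.0817 million years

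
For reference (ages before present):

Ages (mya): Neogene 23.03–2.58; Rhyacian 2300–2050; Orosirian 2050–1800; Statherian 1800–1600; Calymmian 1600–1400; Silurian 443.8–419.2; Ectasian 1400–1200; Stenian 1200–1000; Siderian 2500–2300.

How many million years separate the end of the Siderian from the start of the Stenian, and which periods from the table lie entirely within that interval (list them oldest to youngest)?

End of Siderian = 2300 Ma; start of Stenian = 1200 Ma.
Gap = 2300 − 1200 = 1100 Myr.
Periods wholly inside 2300–1200 Ma: Rhyacian (2300–2050), Orosirian (2050–1800), Statherian (1800–1600), Calymmian (1600–1400), Ectasian (1400–1200).

1100 million years; Rhyacian, Orosirian, Statherian, Calymmian, Ectasian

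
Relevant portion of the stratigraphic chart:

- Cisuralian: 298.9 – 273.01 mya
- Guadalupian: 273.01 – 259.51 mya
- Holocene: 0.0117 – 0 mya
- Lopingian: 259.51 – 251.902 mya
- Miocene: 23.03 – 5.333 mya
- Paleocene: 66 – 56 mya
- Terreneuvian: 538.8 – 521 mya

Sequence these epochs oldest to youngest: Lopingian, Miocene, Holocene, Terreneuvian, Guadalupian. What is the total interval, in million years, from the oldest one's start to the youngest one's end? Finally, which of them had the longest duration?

Terreneuvian, Guadalupian, Lopingian, Miocene, Holocene; total span 538.8 Myr; longest is Terreneuvian

From the excerpt: Lopingian 259.51–251.902; Miocene 23.03–5.333; Holocene 0.0117–0; Terreneuvian 538.8–521; Guadalupian 273.01–259.51 (Ma).
Larger Ma is earlier, so the oldest is Terreneuvian and the youngest is Holocene; oldest to youngest: Terreneuvian, Guadalupian, Lopingian, Miocene, Holocene.
Oldest start 538.8 minus youngest end 0 gives 538.8 Myr overall.
Individual lengths (start − end): Holocene 0.0117; Miocene 17.697; Lopingian 7.608; Guadalupian 13.5; Terreneuvian 17.8. The largest is Terreneuvian at 17.8 Myr.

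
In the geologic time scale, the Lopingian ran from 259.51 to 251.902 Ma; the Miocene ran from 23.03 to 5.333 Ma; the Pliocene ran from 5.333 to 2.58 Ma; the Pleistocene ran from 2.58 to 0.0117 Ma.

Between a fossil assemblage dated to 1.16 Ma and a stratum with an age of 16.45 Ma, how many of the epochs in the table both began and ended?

The older date is 16.45 Ma and the younger is 1.16 Ma.
Epochs with start < 16.45 and end > 1.16 Ma: Pliocene (5.333–2.58).
That is 1 complete epoch.

1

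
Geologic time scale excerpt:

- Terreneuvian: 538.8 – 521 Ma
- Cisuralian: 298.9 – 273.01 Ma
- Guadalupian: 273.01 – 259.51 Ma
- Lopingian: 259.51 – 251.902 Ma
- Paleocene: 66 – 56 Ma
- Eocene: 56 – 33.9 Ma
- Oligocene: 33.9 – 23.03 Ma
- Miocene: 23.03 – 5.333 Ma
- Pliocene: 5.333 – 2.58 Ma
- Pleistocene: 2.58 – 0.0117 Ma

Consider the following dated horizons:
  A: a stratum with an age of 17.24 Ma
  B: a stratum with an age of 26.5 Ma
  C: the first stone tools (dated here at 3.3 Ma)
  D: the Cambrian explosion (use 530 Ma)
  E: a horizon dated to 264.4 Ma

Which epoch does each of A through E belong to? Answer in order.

A: 17.24 Ma lies in 23.03–5.333 Ma, so Miocene.
B: 26.5 Ma lies in 33.9–23.03 Ma, so Oligocene.
C: 3.3 Ma lies in 5.333–2.58 Ma, so Pliocene.
D: 530 Ma lies in 538.8–521 Ma, so Terreneuvian.
E: 264.4 Ma lies in 273.01–259.51 Ma, so Guadalupian.

A — Miocene; B — Oligocene; C — Pliocene; D — Terreneuvian; E — Guadalupian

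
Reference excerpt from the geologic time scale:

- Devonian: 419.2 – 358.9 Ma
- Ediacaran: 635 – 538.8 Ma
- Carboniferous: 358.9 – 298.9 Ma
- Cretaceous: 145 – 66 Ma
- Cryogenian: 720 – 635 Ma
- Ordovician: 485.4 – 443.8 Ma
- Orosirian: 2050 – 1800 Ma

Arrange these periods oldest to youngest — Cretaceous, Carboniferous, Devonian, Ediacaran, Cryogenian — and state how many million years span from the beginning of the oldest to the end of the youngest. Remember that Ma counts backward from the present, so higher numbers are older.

Start ages (Ma): Cryogenian 720, Ediacaran 635, Devonian 419.2, Carboniferous 358.9, Cretaceous 145.
Ordered oldest to youngest: Cryogenian, Ediacaran, Devonian, Carboniferous, Cretaceous.
Span = 720 − 66 = 654 Myr.

Cryogenian, Ediacaran, Devonian, Carboniferous, Cretaceous; total span 654 Myr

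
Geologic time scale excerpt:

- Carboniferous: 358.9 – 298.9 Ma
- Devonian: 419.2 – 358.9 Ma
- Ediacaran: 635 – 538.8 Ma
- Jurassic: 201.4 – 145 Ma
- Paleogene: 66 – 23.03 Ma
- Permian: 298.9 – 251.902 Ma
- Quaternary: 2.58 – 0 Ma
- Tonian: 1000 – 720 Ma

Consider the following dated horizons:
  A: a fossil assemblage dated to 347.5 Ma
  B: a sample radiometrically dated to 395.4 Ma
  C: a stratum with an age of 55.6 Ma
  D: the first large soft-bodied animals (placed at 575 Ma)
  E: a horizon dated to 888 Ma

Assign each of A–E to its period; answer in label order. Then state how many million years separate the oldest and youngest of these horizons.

Match each age against the start–end ranges in the excerpt: A = 347.5 Ma → Carboniferous (358.9–298.9); B = 395.4 Ma → Devonian (419.2–358.9); C = 55.6 Ma → Paleogene (66–23.03); D = 575 Ma → Ediacaran (635–538.8); E = 888 Ma → Tonian (1000–720).
The largest age is 888 Ma and the smallest is 55.6 Ma; their difference is 832.4 Myr.

A — Carboniferous; B — Devonian; C — Paleogene; D — Ediacaran; E — Tonian; span 832.4 million years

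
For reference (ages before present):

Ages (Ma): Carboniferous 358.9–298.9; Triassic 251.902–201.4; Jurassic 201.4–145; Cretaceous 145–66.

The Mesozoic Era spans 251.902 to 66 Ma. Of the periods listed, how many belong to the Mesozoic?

3

Periods inside 251.902–66 Ma: Triassic, Jurassic, Cretaceous — 3 in total.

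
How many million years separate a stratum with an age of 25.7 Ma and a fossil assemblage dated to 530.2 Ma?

530.2 − 25.7 = 504.5 million years.

504.5 million years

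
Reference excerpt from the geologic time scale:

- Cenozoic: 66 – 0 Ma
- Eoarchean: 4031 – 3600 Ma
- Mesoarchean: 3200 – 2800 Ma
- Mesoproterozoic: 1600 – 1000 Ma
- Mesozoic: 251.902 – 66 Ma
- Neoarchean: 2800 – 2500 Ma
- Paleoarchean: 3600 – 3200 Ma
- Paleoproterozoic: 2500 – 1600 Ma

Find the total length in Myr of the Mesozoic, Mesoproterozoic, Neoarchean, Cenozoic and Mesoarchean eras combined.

Each duration: Mesozoic = 185.902; Mesoproterozoic = 600; Neoarchean = 300; Cenozoic = 66; Mesoarchean = 400.
Sum: 185.902 + 600 + 300 + 66 + 400 = 1551.902 Myr.

1551.902 million years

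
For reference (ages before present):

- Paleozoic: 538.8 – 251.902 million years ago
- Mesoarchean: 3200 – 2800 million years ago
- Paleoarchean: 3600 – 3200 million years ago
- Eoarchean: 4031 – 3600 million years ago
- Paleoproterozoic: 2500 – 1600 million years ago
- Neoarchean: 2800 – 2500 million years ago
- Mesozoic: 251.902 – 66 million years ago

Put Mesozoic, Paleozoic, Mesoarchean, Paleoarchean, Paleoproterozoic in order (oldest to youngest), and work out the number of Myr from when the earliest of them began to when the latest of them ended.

From the excerpt: Mesozoic 251.902–66; Paleozoic 538.8–251.902; Mesoarchean 3200–2800; Paleoarchean 3600–3200; Paleoproterozoic 2500–1600 (Ma).
Larger Ma is earlier, so the oldest is Paleoarchean and the youngest is Mesozoic; oldest to youngest: Paleoarchean, Mesoarchean, Paleoproterozoic, Paleozoic, Mesozoic.
Oldest start 3600 minus youngest end 66 gives 3534 Myr overall.

Paleoarchean → Mesoarchean → Paleoproterozoic → Paleozoic → Mesozoic; total span 3534 Myr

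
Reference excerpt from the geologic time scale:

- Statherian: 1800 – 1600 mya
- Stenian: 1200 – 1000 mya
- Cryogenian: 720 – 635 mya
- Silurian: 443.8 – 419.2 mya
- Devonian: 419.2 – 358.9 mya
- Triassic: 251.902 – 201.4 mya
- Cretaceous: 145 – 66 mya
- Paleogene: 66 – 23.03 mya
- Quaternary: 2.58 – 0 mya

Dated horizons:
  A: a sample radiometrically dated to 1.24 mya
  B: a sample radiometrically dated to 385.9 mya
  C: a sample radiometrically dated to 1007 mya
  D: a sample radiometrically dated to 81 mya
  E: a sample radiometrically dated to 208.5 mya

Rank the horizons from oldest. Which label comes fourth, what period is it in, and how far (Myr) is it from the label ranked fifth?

D, in the Cretaceous; 79.76 million years to A

Sorted oldest-first by Ma: C (1007), B (385.9), E (208.5), D (81), A (1.24).
The fourth oldest is D at 81 Ma, which lies in 145–66 Ma: the Cretaceous.
The fifth oldest is A at 1.24 Ma; separation = |81 − 1.24| = 79.76 Myr.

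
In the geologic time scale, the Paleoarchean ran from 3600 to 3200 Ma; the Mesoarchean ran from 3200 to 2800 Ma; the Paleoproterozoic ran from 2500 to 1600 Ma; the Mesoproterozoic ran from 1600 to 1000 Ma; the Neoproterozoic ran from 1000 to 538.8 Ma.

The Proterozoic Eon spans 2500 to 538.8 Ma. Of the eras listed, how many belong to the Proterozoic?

3

Eras inside 2500–538.8 Ma: Paleoproterozoic, Mesoproterozoic, Neoproterozoic — 3 in total.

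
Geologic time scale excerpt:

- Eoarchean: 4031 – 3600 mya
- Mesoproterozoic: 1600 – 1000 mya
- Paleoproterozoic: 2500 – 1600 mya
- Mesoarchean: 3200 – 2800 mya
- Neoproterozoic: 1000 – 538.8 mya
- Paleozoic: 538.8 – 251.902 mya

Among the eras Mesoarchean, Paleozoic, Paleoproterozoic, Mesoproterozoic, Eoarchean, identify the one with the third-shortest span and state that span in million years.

Start − end for each: Mesoarchean 3200 − 2800 = 400; Paleozoic 538.8 − 251.902 = 286.898; Paleoproterozoic 2500 − 1600 = 900; Mesoproterozoic 1600 − 1000 = 600; Eoarchean 4031 − 3600 = 431.
Ranking these from shortest: Paleozoic < Mesoarchean < Eoarchean < Mesoproterozoic < Paleoproterozoic.
Position 3 in that ranking is Eoarchean, which lasted 431 Myr.

Eoarchean, 431 million years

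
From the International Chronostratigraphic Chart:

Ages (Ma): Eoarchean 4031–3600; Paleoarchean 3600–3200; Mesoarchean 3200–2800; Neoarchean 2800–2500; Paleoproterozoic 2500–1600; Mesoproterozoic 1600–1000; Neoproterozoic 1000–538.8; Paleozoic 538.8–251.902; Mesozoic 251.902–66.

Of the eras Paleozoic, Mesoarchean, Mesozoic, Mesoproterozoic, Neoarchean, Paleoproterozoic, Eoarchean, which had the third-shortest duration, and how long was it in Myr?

Neoarchean, 300 million years

Start − end for each: Paleozoic 538.8 − 251.902 = 286.898; Mesoarchean 3200 − 2800 = 400; Mesozoic 251.902 − 66 = 185.902; Mesoproterozoic 1600 − 1000 = 600; Neoarchean 2800 − 2500 = 300; Paleoproterozoic 2500 − 1600 = 900; Eoarchean 4031 − 3600 = 431.
Ranking these from shortest: Mesozoic < Paleozoic < Neoarchean < Mesoarchean < Eoarchean < Mesoproterozoic < Paleoproterozoic.
Position 3 in that ranking is Neoarchean, which lasted 300 Myr.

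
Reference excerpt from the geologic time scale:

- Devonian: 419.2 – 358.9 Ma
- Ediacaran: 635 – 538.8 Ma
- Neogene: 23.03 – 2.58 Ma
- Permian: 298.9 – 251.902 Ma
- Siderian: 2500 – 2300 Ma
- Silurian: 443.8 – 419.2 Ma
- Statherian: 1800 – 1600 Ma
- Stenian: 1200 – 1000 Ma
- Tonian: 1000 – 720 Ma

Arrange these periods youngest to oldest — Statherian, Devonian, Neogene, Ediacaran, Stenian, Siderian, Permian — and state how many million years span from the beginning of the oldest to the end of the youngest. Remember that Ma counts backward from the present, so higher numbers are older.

Neogene, Permian, Devonian, Ediacaran, Stenian, Statherian, Siderian; total span 2497.42 Myr

Start ages (Ma): Siderian 2500, Statherian 1800, Stenian 1200, Ediacaran 635, Devonian 419.2, Permian 298.9, Neogene 23.03.
Ordered youngest to oldest: Neogene, Permian, Devonian, Ediacaran, Stenian, Statherian, Siderian.
Span = 2500 − 2.58 = 2497.42 Myr.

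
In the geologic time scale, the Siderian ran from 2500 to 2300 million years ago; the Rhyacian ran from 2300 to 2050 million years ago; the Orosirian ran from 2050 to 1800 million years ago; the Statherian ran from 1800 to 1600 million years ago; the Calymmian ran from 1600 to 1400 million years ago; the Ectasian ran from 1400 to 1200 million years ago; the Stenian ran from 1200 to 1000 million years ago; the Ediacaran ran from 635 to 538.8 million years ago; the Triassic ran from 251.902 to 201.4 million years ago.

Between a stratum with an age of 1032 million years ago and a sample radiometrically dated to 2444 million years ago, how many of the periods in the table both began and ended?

5

2444 Ma sits inside the Siderian (2500–2300) and 1032 Ma inside the Stenian (1200–1000); neither of those is wholly between the two dates.
The listed periods lying completely between them are Rhyacian, Orosirian, Statherian, Calymmian, Ectasian — 5 in all.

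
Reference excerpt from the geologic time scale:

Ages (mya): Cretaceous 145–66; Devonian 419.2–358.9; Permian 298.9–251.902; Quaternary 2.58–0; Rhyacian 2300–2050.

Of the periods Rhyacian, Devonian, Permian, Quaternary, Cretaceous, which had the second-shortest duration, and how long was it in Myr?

Start − end for each: Rhyacian 2300 − 2050 = 250; Devonian 419.2 − 358.9 = 60.3; Permian 298.9 − 251.902 = 46.998; Quaternary 2.58 − 0 = 2.58; Cretaceous 145 − 66 = 79.
Ranking these from shortest: Quaternary < Permian < Devonian < Cretaceous < Rhyacian.
Position 2 in that ranking is Permian, which lasted 46.998 Myr.

Permian, 46.998 million years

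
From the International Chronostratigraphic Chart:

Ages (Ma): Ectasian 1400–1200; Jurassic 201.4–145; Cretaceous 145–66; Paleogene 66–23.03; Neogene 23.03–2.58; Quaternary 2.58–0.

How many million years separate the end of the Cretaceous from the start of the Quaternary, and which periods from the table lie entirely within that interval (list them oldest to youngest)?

63.42 million years; Paleogene, Neogene

End of Cretaceous = 66 Ma; start of Quaternary = 2.58 Ma.
Gap = 66 − 2.58 = 63.42 Myr.
Periods wholly inside 66–2.58 Ma: Paleogene (66–23.03), Neogene (23.03–2.58).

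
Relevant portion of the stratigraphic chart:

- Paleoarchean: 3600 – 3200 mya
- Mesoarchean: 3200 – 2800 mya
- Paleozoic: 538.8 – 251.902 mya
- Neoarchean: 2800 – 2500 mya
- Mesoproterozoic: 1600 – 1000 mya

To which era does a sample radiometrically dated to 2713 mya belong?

2713 Ma lies between 2800 and 2500 Ma, so it falls in the Neoarchean.

Neoarchean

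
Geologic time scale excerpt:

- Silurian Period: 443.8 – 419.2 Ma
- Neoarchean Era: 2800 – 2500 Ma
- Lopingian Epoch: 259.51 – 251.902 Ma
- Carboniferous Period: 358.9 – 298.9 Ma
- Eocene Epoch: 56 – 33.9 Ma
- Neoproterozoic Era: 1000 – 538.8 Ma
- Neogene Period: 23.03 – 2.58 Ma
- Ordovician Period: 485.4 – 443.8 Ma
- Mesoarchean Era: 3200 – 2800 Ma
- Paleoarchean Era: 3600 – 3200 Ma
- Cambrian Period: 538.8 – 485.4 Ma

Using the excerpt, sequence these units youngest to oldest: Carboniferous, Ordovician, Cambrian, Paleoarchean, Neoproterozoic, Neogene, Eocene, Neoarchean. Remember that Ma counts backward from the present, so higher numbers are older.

Sorting by start age (ascending Ma, since larger Ma = older): Neogene began 23.03, Eocene began 56, Carboniferous began 358.9, Ordovician began 485.4, Cambrian began 538.8, Neoproterozoic began 1000, Neoarchean began 2800, Paleoarchean began 3600.

Neogene → Eocene → Carboniferous → Ordovician → Cambrian → Neoproterozoic → Neoarchean → Paleoarchean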